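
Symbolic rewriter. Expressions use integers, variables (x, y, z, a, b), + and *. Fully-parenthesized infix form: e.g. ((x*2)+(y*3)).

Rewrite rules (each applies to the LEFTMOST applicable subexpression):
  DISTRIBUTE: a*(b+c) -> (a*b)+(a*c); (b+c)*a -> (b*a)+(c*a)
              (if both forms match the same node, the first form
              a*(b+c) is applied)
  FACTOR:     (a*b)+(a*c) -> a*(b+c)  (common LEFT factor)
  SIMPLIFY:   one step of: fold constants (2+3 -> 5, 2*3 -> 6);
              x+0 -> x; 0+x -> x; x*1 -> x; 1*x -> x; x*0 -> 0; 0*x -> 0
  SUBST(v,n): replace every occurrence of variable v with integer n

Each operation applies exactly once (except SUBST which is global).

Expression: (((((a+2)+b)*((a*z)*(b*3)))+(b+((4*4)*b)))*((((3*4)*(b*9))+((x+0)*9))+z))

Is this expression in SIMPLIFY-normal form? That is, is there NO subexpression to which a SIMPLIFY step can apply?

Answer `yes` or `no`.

Answer: no

Derivation:
Expression: (((((a+2)+b)*((a*z)*(b*3)))+(b+((4*4)*b)))*((((3*4)*(b*9))+((x+0)*9))+z))
Scanning for simplifiable subexpressions (pre-order)...
  at root: (((((a+2)+b)*((a*z)*(b*3)))+(b+((4*4)*b)))*((((3*4)*(b*9))+((x+0)*9))+z)) (not simplifiable)
  at L: ((((a+2)+b)*((a*z)*(b*3)))+(b+((4*4)*b))) (not simplifiable)
  at LL: (((a+2)+b)*((a*z)*(b*3))) (not simplifiable)
  at LLL: ((a+2)+b) (not simplifiable)
  at LLLL: (a+2) (not simplifiable)
  at LLR: ((a*z)*(b*3)) (not simplifiable)
  at LLRL: (a*z) (not simplifiable)
  at LLRR: (b*3) (not simplifiable)
  at LR: (b+((4*4)*b)) (not simplifiable)
  at LRR: ((4*4)*b) (not simplifiable)
  at LRRL: (4*4) (SIMPLIFIABLE)
  at R: ((((3*4)*(b*9))+((x+0)*9))+z) (not simplifiable)
  at RL: (((3*4)*(b*9))+((x+0)*9)) (not simplifiable)
  at RLL: ((3*4)*(b*9)) (not simplifiable)
  at RLLL: (3*4) (SIMPLIFIABLE)
  at RLLR: (b*9) (not simplifiable)
  at RLR: ((x+0)*9) (not simplifiable)
  at RLRL: (x+0) (SIMPLIFIABLE)
Found simplifiable subexpr at path LRRL: (4*4)
One SIMPLIFY step would give: (((((a+2)+b)*((a*z)*(b*3)))+(b+(16*b)))*((((3*4)*(b*9))+((x+0)*9))+z))
-> NOT in normal form.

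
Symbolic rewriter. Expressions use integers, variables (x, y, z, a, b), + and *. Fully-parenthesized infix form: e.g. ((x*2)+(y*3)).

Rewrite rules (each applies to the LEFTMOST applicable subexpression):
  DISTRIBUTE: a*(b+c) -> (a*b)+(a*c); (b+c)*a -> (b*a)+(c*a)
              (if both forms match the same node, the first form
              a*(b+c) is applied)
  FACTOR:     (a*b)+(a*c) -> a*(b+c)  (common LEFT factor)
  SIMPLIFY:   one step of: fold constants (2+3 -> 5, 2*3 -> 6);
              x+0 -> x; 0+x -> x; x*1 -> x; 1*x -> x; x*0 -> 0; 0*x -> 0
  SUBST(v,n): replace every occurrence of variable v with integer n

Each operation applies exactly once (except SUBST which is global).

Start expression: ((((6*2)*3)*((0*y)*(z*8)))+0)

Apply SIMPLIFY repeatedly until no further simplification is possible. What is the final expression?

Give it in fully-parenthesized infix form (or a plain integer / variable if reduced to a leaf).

Start: ((((6*2)*3)*((0*y)*(z*8)))+0)
Step 1: at root: ((((6*2)*3)*((0*y)*(z*8)))+0) -> (((6*2)*3)*((0*y)*(z*8))); overall: ((((6*2)*3)*((0*y)*(z*8)))+0) -> (((6*2)*3)*((0*y)*(z*8)))
Step 2: at LL: (6*2) -> 12; overall: (((6*2)*3)*((0*y)*(z*8))) -> ((12*3)*((0*y)*(z*8)))
Step 3: at L: (12*3) -> 36; overall: ((12*3)*((0*y)*(z*8))) -> (36*((0*y)*(z*8)))
Step 4: at RL: (0*y) -> 0; overall: (36*((0*y)*(z*8))) -> (36*(0*(z*8)))
Step 5: at R: (0*(z*8)) -> 0; overall: (36*(0*(z*8))) -> (36*0)
Step 6: at root: (36*0) -> 0; overall: (36*0) -> 0
Fixed point: 0

Answer: 0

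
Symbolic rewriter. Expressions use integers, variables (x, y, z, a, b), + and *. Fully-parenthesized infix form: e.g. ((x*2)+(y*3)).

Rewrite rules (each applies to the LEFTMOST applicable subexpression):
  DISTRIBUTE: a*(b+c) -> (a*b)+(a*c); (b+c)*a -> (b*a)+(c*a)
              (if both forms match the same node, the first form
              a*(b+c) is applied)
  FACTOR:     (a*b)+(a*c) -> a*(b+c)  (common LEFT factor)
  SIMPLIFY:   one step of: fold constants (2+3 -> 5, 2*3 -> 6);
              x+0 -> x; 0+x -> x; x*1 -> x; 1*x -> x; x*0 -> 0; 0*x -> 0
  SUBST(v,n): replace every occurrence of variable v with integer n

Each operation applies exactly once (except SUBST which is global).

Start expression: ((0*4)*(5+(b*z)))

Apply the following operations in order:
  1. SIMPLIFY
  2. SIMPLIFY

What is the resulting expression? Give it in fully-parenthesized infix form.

Start: ((0*4)*(5+(b*z)))
Apply SIMPLIFY at L (target: (0*4)): ((0*4)*(5+(b*z))) -> (0*(5+(b*z)))
Apply SIMPLIFY at root (target: (0*(5+(b*z)))): (0*(5+(b*z))) -> 0

Answer: 0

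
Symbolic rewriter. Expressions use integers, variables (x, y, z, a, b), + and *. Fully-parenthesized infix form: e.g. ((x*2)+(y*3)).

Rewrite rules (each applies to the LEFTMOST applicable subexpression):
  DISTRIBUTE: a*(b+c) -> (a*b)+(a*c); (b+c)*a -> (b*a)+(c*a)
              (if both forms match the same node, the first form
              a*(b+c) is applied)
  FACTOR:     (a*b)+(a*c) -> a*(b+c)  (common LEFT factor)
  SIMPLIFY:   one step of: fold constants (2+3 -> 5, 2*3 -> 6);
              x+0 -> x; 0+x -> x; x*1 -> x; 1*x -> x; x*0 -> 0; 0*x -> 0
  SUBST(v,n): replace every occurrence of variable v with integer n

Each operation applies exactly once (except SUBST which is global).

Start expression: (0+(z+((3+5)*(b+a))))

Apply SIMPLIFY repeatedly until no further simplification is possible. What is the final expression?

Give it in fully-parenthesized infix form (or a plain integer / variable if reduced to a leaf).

Start: (0+(z+((3+5)*(b+a))))
Step 1: at root: (0+(z+((3+5)*(b+a)))) -> (z+((3+5)*(b+a))); overall: (0+(z+((3+5)*(b+a)))) -> (z+((3+5)*(b+a)))
Step 2: at RL: (3+5) -> 8; overall: (z+((3+5)*(b+a))) -> (z+(8*(b+a)))
Fixed point: (z+(8*(b+a)))

Answer: (z+(8*(b+a)))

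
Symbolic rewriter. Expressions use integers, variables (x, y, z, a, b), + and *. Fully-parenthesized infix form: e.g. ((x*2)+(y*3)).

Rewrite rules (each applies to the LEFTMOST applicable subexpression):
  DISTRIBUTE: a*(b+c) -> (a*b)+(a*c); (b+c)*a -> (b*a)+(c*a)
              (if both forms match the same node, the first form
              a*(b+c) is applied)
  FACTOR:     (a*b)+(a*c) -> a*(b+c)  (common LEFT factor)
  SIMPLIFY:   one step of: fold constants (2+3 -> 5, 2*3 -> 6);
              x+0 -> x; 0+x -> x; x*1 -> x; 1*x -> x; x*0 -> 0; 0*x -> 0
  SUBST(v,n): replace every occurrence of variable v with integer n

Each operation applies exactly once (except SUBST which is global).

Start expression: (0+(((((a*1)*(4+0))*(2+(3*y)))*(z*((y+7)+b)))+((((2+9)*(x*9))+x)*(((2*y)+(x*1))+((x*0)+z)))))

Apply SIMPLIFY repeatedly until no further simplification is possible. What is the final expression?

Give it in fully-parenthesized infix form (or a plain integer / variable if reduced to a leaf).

Start: (0+(((((a*1)*(4+0))*(2+(3*y)))*(z*((y+7)+b)))+((((2+9)*(x*9))+x)*(((2*y)+(x*1))+((x*0)+z)))))
Step 1: at root: (0+(((((a*1)*(4+0))*(2+(3*y)))*(z*((y+7)+b)))+((((2+9)*(x*9))+x)*(((2*y)+(x*1))+((x*0)+z))))) -> (((((a*1)*(4+0))*(2+(3*y)))*(z*((y+7)+b)))+((((2+9)*(x*9))+x)*(((2*y)+(x*1))+((x*0)+z)))); overall: (0+(((((a*1)*(4+0))*(2+(3*y)))*(z*((y+7)+b)))+((((2+9)*(x*9))+x)*(((2*y)+(x*1))+((x*0)+z))))) -> (((((a*1)*(4+0))*(2+(3*y)))*(z*((y+7)+b)))+((((2+9)*(x*9))+x)*(((2*y)+(x*1))+((x*0)+z))))
Step 2: at LLLL: (a*1) -> a; overall: (((((a*1)*(4+0))*(2+(3*y)))*(z*((y+7)+b)))+((((2+9)*(x*9))+x)*(((2*y)+(x*1))+((x*0)+z)))) -> ((((a*(4+0))*(2+(3*y)))*(z*((y+7)+b)))+((((2+9)*(x*9))+x)*(((2*y)+(x*1))+((x*0)+z))))
Step 3: at LLLR: (4+0) -> 4; overall: ((((a*(4+0))*(2+(3*y)))*(z*((y+7)+b)))+((((2+9)*(x*9))+x)*(((2*y)+(x*1))+((x*0)+z)))) -> ((((a*4)*(2+(3*y)))*(z*((y+7)+b)))+((((2+9)*(x*9))+x)*(((2*y)+(x*1))+((x*0)+z))))
Step 4: at RLLL: (2+9) -> 11; overall: ((((a*4)*(2+(3*y)))*(z*((y+7)+b)))+((((2+9)*(x*9))+x)*(((2*y)+(x*1))+((x*0)+z)))) -> ((((a*4)*(2+(3*y)))*(z*((y+7)+b)))+(((11*(x*9))+x)*(((2*y)+(x*1))+((x*0)+z))))
Step 5: at RRLR: (x*1) -> x; overall: ((((a*4)*(2+(3*y)))*(z*((y+7)+b)))+(((11*(x*9))+x)*(((2*y)+(x*1))+((x*0)+z)))) -> ((((a*4)*(2+(3*y)))*(z*((y+7)+b)))+(((11*(x*9))+x)*(((2*y)+x)+((x*0)+z))))
Step 6: at RRRL: (x*0) -> 0; overall: ((((a*4)*(2+(3*y)))*(z*((y+7)+b)))+(((11*(x*9))+x)*(((2*y)+x)+((x*0)+z)))) -> ((((a*4)*(2+(3*y)))*(z*((y+7)+b)))+(((11*(x*9))+x)*(((2*y)+x)+(0+z))))
Step 7: at RRR: (0+z) -> z; overall: ((((a*4)*(2+(3*y)))*(z*((y+7)+b)))+(((11*(x*9))+x)*(((2*y)+x)+(0+z)))) -> ((((a*4)*(2+(3*y)))*(z*((y+7)+b)))+(((11*(x*9))+x)*(((2*y)+x)+z)))
Fixed point: ((((a*4)*(2+(3*y)))*(z*((y+7)+b)))+(((11*(x*9))+x)*(((2*y)+x)+z)))

Answer: ((((a*4)*(2+(3*y)))*(z*((y+7)+b)))+(((11*(x*9))+x)*(((2*y)+x)+z)))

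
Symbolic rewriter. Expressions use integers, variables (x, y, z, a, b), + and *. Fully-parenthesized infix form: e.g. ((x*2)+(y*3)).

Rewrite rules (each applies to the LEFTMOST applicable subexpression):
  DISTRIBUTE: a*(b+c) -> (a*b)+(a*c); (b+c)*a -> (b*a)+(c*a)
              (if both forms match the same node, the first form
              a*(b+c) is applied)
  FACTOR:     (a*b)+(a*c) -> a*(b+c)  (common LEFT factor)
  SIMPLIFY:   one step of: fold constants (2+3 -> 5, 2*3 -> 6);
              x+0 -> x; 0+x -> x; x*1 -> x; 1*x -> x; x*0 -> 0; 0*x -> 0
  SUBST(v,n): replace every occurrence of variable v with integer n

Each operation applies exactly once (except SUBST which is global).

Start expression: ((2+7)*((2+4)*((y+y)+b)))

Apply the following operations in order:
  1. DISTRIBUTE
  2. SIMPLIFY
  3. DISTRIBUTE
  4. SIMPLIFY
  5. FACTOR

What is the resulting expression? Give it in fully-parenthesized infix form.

Answer: ((2*(6*((y+y)+b)))+(7*(6*((y+y)+b))))

Derivation:
Start: ((2+7)*((2+4)*((y+y)+b)))
Apply DISTRIBUTE at root (target: ((2+7)*((2+4)*((y+y)+b)))): ((2+7)*((2+4)*((y+y)+b))) -> ((2*((2+4)*((y+y)+b)))+(7*((2+4)*((y+y)+b))))
Apply SIMPLIFY at LRL (target: (2+4)): ((2*((2+4)*((y+y)+b)))+(7*((2+4)*((y+y)+b)))) -> ((2*(6*((y+y)+b)))+(7*((2+4)*((y+y)+b))))
Apply DISTRIBUTE at LR (target: (6*((y+y)+b))): ((2*(6*((y+y)+b)))+(7*((2+4)*((y+y)+b)))) -> ((2*((6*(y+y))+(6*b)))+(7*((2+4)*((y+y)+b))))
Apply SIMPLIFY at RRL (target: (2+4)): ((2*((6*(y+y))+(6*b)))+(7*((2+4)*((y+y)+b)))) -> ((2*((6*(y+y))+(6*b)))+(7*(6*((y+y)+b))))
Apply FACTOR at LR (target: ((6*(y+y))+(6*b))): ((2*((6*(y+y))+(6*b)))+(7*(6*((y+y)+b)))) -> ((2*(6*((y+y)+b)))+(7*(6*((y+y)+b))))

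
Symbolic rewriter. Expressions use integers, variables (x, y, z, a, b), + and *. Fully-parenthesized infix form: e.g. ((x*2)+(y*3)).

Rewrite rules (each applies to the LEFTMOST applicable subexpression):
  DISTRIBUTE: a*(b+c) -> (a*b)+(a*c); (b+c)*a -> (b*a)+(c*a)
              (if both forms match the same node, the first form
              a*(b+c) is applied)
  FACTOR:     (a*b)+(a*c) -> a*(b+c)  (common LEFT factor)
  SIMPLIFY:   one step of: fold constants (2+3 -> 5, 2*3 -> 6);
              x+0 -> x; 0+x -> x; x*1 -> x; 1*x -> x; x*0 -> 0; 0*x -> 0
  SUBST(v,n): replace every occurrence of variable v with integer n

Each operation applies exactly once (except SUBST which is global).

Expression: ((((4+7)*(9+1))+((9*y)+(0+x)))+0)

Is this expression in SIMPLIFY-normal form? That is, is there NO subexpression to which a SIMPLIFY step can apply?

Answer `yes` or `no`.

Answer: no

Derivation:
Expression: ((((4+7)*(9+1))+((9*y)+(0+x)))+0)
Scanning for simplifiable subexpressions (pre-order)...
  at root: ((((4+7)*(9+1))+((9*y)+(0+x)))+0) (SIMPLIFIABLE)
  at L: (((4+7)*(9+1))+((9*y)+(0+x))) (not simplifiable)
  at LL: ((4+7)*(9+1)) (not simplifiable)
  at LLL: (4+7) (SIMPLIFIABLE)
  at LLR: (9+1) (SIMPLIFIABLE)
  at LR: ((9*y)+(0+x)) (not simplifiable)
  at LRL: (9*y) (not simplifiable)
  at LRR: (0+x) (SIMPLIFIABLE)
Found simplifiable subexpr at path root: ((((4+7)*(9+1))+((9*y)+(0+x)))+0)
One SIMPLIFY step would give: (((4+7)*(9+1))+((9*y)+(0+x)))
-> NOT in normal form.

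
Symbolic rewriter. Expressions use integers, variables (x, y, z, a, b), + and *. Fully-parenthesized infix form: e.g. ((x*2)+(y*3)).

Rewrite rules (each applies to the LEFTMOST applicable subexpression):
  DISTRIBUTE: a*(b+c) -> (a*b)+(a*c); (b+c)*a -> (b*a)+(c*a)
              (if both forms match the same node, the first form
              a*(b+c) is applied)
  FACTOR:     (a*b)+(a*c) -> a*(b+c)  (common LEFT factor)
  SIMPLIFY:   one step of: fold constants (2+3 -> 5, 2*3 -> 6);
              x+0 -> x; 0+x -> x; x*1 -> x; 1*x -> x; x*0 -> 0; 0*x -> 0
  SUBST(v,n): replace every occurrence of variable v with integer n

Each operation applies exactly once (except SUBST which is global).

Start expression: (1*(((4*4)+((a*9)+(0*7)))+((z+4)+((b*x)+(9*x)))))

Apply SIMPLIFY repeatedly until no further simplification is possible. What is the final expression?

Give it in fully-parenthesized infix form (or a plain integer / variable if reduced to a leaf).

Start: (1*(((4*4)+((a*9)+(0*7)))+((z+4)+((b*x)+(9*x)))))
Step 1: at root: (1*(((4*4)+((a*9)+(0*7)))+((z+4)+((b*x)+(9*x))))) -> (((4*4)+((a*9)+(0*7)))+((z+4)+((b*x)+(9*x)))); overall: (1*(((4*4)+((a*9)+(0*7)))+((z+4)+((b*x)+(9*x))))) -> (((4*4)+((a*9)+(0*7)))+((z+4)+((b*x)+(9*x))))
Step 2: at LL: (4*4) -> 16; overall: (((4*4)+((a*9)+(0*7)))+((z+4)+((b*x)+(9*x)))) -> ((16+((a*9)+(0*7)))+((z+4)+((b*x)+(9*x))))
Step 3: at LRR: (0*7) -> 0; overall: ((16+((a*9)+(0*7)))+((z+4)+((b*x)+(9*x)))) -> ((16+((a*9)+0))+((z+4)+((b*x)+(9*x))))
Step 4: at LR: ((a*9)+0) -> (a*9); overall: ((16+((a*9)+0))+((z+4)+((b*x)+(9*x)))) -> ((16+(a*9))+((z+4)+((b*x)+(9*x))))
Fixed point: ((16+(a*9))+((z+4)+((b*x)+(9*x))))

Answer: ((16+(a*9))+((z+4)+((b*x)+(9*x))))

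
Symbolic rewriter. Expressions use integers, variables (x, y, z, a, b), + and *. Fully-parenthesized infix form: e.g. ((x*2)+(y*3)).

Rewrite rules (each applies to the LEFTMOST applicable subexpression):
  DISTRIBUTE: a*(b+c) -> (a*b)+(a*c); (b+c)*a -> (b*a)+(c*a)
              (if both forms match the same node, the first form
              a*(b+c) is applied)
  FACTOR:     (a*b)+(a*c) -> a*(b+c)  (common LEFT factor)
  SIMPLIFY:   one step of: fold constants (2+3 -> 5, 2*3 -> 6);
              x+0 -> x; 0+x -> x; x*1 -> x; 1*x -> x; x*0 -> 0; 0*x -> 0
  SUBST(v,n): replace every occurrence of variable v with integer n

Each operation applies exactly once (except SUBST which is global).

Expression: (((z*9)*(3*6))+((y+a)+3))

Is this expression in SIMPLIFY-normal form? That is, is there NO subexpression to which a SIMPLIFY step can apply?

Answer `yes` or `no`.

Answer: no

Derivation:
Expression: (((z*9)*(3*6))+((y+a)+3))
Scanning for simplifiable subexpressions (pre-order)...
  at root: (((z*9)*(3*6))+((y+a)+3)) (not simplifiable)
  at L: ((z*9)*(3*6)) (not simplifiable)
  at LL: (z*9) (not simplifiable)
  at LR: (3*6) (SIMPLIFIABLE)
  at R: ((y+a)+3) (not simplifiable)
  at RL: (y+a) (not simplifiable)
Found simplifiable subexpr at path LR: (3*6)
One SIMPLIFY step would give: (((z*9)*18)+((y+a)+3))
-> NOT in normal form.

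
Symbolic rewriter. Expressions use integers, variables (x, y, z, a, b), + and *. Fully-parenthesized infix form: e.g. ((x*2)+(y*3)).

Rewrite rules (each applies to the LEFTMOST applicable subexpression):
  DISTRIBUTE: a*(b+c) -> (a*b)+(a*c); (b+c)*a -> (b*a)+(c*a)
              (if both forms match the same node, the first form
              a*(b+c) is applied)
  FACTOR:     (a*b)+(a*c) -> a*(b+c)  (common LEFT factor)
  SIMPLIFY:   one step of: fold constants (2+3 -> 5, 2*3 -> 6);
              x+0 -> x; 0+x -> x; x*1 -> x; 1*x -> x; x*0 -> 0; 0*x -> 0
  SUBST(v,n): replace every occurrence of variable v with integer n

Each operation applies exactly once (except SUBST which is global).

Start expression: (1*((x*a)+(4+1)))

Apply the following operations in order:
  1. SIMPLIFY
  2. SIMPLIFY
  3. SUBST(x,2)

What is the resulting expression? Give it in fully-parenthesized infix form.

Answer: ((2*a)+5)

Derivation:
Start: (1*((x*a)+(4+1)))
Apply SIMPLIFY at root (target: (1*((x*a)+(4+1)))): (1*((x*a)+(4+1))) -> ((x*a)+(4+1))
Apply SIMPLIFY at R (target: (4+1)): ((x*a)+(4+1)) -> ((x*a)+5)
Apply SUBST(x,2): ((x*a)+5) -> ((2*a)+5)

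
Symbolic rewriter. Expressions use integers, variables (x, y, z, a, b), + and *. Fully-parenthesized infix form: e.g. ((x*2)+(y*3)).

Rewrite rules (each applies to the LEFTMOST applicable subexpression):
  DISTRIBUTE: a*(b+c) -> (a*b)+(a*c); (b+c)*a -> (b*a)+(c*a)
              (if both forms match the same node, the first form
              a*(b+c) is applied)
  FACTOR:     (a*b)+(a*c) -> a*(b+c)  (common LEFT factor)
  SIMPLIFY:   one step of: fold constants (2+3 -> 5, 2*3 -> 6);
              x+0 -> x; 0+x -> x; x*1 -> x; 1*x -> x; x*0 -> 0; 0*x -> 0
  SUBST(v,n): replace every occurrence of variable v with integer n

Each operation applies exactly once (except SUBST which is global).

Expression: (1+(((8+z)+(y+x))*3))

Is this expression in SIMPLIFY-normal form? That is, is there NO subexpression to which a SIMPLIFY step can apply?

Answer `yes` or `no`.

Answer: yes

Derivation:
Expression: (1+(((8+z)+(y+x))*3))
Scanning for simplifiable subexpressions (pre-order)...
  at root: (1+(((8+z)+(y+x))*3)) (not simplifiable)
  at R: (((8+z)+(y+x))*3) (not simplifiable)
  at RL: ((8+z)+(y+x)) (not simplifiable)
  at RLL: (8+z) (not simplifiable)
  at RLR: (y+x) (not simplifiable)
Result: no simplifiable subexpression found -> normal form.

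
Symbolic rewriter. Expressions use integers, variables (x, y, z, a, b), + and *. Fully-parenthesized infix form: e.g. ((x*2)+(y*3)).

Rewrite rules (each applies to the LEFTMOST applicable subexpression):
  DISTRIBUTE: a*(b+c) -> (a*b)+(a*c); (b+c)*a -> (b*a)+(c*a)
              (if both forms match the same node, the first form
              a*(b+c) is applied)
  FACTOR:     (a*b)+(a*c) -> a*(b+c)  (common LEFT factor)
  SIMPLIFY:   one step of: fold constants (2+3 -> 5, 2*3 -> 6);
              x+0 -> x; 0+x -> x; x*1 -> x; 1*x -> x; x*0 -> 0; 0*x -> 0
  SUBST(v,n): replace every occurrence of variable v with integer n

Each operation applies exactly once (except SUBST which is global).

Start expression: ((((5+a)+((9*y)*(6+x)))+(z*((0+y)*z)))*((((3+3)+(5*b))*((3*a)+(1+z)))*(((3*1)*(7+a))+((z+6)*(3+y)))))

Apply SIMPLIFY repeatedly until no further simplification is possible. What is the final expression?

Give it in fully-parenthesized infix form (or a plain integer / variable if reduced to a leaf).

Start: ((((5+a)+((9*y)*(6+x)))+(z*((0+y)*z)))*((((3+3)+(5*b))*((3*a)+(1+z)))*(((3*1)*(7+a))+((z+6)*(3+y)))))
Step 1: at LRRL: (0+y) -> y; overall: ((((5+a)+((9*y)*(6+x)))+(z*((0+y)*z)))*((((3+3)+(5*b))*((3*a)+(1+z)))*(((3*1)*(7+a))+((z+6)*(3+y))))) -> ((((5+a)+((9*y)*(6+x)))+(z*(y*z)))*((((3+3)+(5*b))*((3*a)+(1+z)))*(((3*1)*(7+a))+((z+6)*(3+y)))))
Step 2: at RLLL: (3+3) -> 6; overall: ((((5+a)+((9*y)*(6+x)))+(z*(y*z)))*((((3+3)+(5*b))*((3*a)+(1+z)))*(((3*1)*(7+a))+((z+6)*(3+y))))) -> ((((5+a)+((9*y)*(6+x)))+(z*(y*z)))*(((6+(5*b))*((3*a)+(1+z)))*(((3*1)*(7+a))+((z+6)*(3+y)))))
Step 3: at RRLL: (3*1) -> 3; overall: ((((5+a)+((9*y)*(6+x)))+(z*(y*z)))*(((6+(5*b))*((3*a)+(1+z)))*(((3*1)*(7+a))+((z+6)*(3+y))))) -> ((((5+a)+((9*y)*(6+x)))+(z*(y*z)))*(((6+(5*b))*((3*a)+(1+z)))*((3*(7+a))+((z+6)*(3+y)))))
Fixed point: ((((5+a)+((9*y)*(6+x)))+(z*(y*z)))*(((6+(5*b))*((3*a)+(1+z)))*((3*(7+a))+((z+6)*(3+y)))))

Answer: ((((5+a)+((9*y)*(6+x)))+(z*(y*z)))*(((6+(5*b))*((3*a)+(1+z)))*((3*(7+a))+((z+6)*(3+y)))))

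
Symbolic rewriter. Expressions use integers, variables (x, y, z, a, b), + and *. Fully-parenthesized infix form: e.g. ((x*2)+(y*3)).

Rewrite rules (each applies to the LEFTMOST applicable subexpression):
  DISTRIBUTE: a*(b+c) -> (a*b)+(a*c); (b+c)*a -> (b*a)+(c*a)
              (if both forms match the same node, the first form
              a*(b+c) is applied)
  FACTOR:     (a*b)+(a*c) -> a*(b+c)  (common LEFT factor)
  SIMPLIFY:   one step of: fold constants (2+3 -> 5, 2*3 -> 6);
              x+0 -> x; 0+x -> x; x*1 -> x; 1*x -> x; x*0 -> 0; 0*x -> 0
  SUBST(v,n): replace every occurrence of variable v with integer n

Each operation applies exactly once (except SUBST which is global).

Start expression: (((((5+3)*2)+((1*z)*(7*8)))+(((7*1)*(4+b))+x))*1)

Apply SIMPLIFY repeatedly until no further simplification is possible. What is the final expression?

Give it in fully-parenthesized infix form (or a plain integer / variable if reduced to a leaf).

Answer: ((16+(z*56))+((7*(4+b))+x))

Derivation:
Start: (((((5+3)*2)+((1*z)*(7*8)))+(((7*1)*(4+b))+x))*1)
Step 1: at root: (((((5+3)*2)+((1*z)*(7*8)))+(((7*1)*(4+b))+x))*1) -> ((((5+3)*2)+((1*z)*(7*8)))+(((7*1)*(4+b))+x)); overall: (((((5+3)*2)+((1*z)*(7*8)))+(((7*1)*(4+b))+x))*1) -> ((((5+3)*2)+((1*z)*(7*8)))+(((7*1)*(4+b))+x))
Step 2: at LLL: (5+3) -> 8; overall: ((((5+3)*2)+((1*z)*(7*8)))+(((7*1)*(4+b))+x)) -> (((8*2)+((1*z)*(7*8)))+(((7*1)*(4+b))+x))
Step 3: at LL: (8*2) -> 16; overall: (((8*2)+((1*z)*(7*8)))+(((7*1)*(4+b))+x)) -> ((16+((1*z)*(7*8)))+(((7*1)*(4+b))+x))
Step 4: at LRL: (1*z) -> z; overall: ((16+((1*z)*(7*8)))+(((7*1)*(4+b))+x)) -> ((16+(z*(7*8)))+(((7*1)*(4+b))+x))
Step 5: at LRR: (7*8) -> 56; overall: ((16+(z*(7*8)))+(((7*1)*(4+b))+x)) -> ((16+(z*56))+(((7*1)*(4+b))+x))
Step 6: at RLL: (7*1) -> 7; overall: ((16+(z*56))+(((7*1)*(4+b))+x)) -> ((16+(z*56))+((7*(4+b))+x))
Fixed point: ((16+(z*56))+((7*(4+b))+x))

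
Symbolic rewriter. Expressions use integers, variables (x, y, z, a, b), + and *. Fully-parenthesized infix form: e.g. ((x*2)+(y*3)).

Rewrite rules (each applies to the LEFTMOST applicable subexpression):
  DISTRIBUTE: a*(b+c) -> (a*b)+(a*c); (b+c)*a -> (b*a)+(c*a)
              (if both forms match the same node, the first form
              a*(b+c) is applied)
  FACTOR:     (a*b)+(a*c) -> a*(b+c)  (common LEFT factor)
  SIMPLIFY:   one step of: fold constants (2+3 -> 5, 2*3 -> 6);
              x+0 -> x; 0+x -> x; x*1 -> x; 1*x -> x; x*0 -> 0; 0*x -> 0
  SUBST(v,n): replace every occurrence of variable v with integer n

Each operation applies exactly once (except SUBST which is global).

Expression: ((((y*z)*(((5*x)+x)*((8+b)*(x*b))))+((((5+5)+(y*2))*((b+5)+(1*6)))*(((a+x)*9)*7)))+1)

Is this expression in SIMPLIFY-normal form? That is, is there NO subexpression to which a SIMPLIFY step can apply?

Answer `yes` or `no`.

Answer: no

Derivation:
Expression: ((((y*z)*(((5*x)+x)*((8+b)*(x*b))))+((((5+5)+(y*2))*((b+5)+(1*6)))*(((a+x)*9)*7)))+1)
Scanning for simplifiable subexpressions (pre-order)...
  at root: ((((y*z)*(((5*x)+x)*((8+b)*(x*b))))+((((5+5)+(y*2))*((b+5)+(1*6)))*(((a+x)*9)*7)))+1) (not simplifiable)
  at L: (((y*z)*(((5*x)+x)*((8+b)*(x*b))))+((((5+5)+(y*2))*((b+5)+(1*6)))*(((a+x)*9)*7))) (not simplifiable)
  at LL: ((y*z)*(((5*x)+x)*((8+b)*(x*b)))) (not simplifiable)
  at LLL: (y*z) (not simplifiable)
  at LLR: (((5*x)+x)*((8+b)*(x*b))) (not simplifiable)
  at LLRL: ((5*x)+x) (not simplifiable)
  at LLRLL: (5*x) (not simplifiable)
  at LLRR: ((8+b)*(x*b)) (not simplifiable)
  at LLRRL: (8+b) (not simplifiable)
  at LLRRR: (x*b) (not simplifiable)
  at LR: ((((5+5)+(y*2))*((b+5)+(1*6)))*(((a+x)*9)*7)) (not simplifiable)
  at LRL: (((5+5)+(y*2))*((b+5)+(1*6))) (not simplifiable)
  at LRLL: ((5+5)+(y*2)) (not simplifiable)
  at LRLLL: (5+5) (SIMPLIFIABLE)
  at LRLLR: (y*2) (not simplifiable)
  at LRLR: ((b+5)+(1*6)) (not simplifiable)
  at LRLRL: (b+5) (not simplifiable)
  at LRLRR: (1*6) (SIMPLIFIABLE)
  at LRR: (((a+x)*9)*7) (not simplifiable)
  at LRRL: ((a+x)*9) (not simplifiable)
  at LRRLL: (a+x) (not simplifiable)
Found simplifiable subexpr at path LRLLL: (5+5)
One SIMPLIFY step would give: ((((y*z)*(((5*x)+x)*((8+b)*(x*b))))+(((10+(y*2))*((b+5)+(1*6)))*(((a+x)*9)*7)))+1)
-> NOT in normal form.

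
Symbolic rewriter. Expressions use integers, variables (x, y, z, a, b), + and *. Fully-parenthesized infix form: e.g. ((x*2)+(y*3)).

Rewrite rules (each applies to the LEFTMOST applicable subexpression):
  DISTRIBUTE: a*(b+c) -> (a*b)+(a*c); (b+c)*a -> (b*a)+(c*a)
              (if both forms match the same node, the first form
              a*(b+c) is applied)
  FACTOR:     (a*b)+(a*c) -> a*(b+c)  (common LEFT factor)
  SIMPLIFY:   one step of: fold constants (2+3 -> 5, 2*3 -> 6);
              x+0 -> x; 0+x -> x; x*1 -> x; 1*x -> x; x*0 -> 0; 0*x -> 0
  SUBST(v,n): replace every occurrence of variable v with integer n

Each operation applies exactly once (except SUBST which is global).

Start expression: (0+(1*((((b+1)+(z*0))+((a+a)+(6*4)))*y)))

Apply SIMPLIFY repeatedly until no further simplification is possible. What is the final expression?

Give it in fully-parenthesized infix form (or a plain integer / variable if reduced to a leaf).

Start: (0+(1*((((b+1)+(z*0))+((a+a)+(6*4)))*y)))
Step 1: at root: (0+(1*((((b+1)+(z*0))+((a+a)+(6*4)))*y))) -> (1*((((b+1)+(z*0))+((a+a)+(6*4)))*y)); overall: (0+(1*((((b+1)+(z*0))+((a+a)+(6*4)))*y))) -> (1*((((b+1)+(z*0))+((a+a)+(6*4)))*y))
Step 2: at root: (1*((((b+1)+(z*0))+((a+a)+(6*4)))*y)) -> ((((b+1)+(z*0))+((a+a)+(6*4)))*y); overall: (1*((((b+1)+(z*0))+((a+a)+(6*4)))*y)) -> ((((b+1)+(z*0))+((a+a)+(6*4)))*y)
Step 3: at LLR: (z*0) -> 0; overall: ((((b+1)+(z*0))+((a+a)+(6*4)))*y) -> ((((b+1)+0)+((a+a)+(6*4)))*y)
Step 4: at LL: ((b+1)+0) -> (b+1); overall: ((((b+1)+0)+((a+a)+(6*4)))*y) -> (((b+1)+((a+a)+(6*4)))*y)
Step 5: at LRR: (6*4) -> 24; overall: (((b+1)+((a+a)+(6*4)))*y) -> (((b+1)+((a+a)+24))*y)
Fixed point: (((b+1)+((a+a)+24))*y)

Answer: (((b+1)+((a+a)+24))*y)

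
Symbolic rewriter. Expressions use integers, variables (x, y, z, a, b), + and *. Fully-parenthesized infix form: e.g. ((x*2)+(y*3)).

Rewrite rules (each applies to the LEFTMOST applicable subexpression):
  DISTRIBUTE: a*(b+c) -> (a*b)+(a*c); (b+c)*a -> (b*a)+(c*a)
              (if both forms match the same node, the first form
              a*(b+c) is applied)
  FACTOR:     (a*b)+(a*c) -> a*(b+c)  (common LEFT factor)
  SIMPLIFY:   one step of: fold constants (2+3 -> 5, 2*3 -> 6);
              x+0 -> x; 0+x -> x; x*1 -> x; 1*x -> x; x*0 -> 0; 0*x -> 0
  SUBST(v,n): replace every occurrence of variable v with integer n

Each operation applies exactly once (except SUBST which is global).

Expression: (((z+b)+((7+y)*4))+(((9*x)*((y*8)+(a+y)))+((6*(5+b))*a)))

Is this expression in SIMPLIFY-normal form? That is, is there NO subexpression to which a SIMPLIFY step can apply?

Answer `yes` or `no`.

Expression: (((z+b)+((7+y)*4))+(((9*x)*((y*8)+(a+y)))+((6*(5+b))*a)))
Scanning for simplifiable subexpressions (pre-order)...
  at root: (((z+b)+((7+y)*4))+(((9*x)*((y*8)+(a+y)))+((6*(5+b))*a))) (not simplifiable)
  at L: ((z+b)+((7+y)*4)) (not simplifiable)
  at LL: (z+b) (not simplifiable)
  at LR: ((7+y)*4) (not simplifiable)
  at LRL: (7+y) (not simplifiable)
  at R: (((9*x)*((y*8)+(a+y)))+((6*(5+b))*a)) (not simplifiable)
  at RL: ((9*x)*((y*8)+(a+y))) (not simplifiable)
  at RLL: (9*x) (not simplifiable)
  at RLR: ((y*8)+(a+y)) (not simplifiable)
  at RLRL: (y*8) (not simplifiable)
  at RLRR: (a+y) (not simplifiable)
  at RR: ((6*(5+b))*a) (not simplifiable)
  at RRL: (6*(5+b)) (not simplifiable)
  at RRLR: (5+b) (not simplifiable)
Result: no simplifiable subexpression found -> normal form.

Answer: yes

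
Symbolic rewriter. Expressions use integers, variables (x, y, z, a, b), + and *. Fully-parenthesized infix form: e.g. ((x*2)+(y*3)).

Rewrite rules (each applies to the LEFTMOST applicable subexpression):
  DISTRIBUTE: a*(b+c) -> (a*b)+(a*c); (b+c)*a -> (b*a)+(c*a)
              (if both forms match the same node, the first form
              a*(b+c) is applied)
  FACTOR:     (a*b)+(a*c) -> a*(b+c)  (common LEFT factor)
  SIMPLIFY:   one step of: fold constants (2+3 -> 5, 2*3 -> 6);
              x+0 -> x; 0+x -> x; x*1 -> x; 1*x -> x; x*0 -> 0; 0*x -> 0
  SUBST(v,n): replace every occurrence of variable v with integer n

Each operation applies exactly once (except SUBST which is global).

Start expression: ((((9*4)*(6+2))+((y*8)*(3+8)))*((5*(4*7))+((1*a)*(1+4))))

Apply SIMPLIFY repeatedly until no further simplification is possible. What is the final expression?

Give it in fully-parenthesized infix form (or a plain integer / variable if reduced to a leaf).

Start: ((((9*4)*(6+2))+((y*8)*(3+8)))*((5*(4*7))+((1*a)*(1+4))))
Step 1: at LLL: (9*4) -> 36; overall: ((((9*4)*(6+2))+((y*8)*(3+8)))*((5*(4*7))+((1*a)*(1+4)))) -> (((36*(6+2))+((y*8)*(3+8)))*((5*(4*7))+((1*a)*(1+4))))
Step 2: at LLR: (6+2) -> 8; overall: (((36*(6+2))+((y*8)*(3+8)))*((5*(4*7))+((1*a)*(1+4)))) -> (((36*8)+((y*8)*(3+8)))*((5*(4*7))+((1*a)*(1+4))))
Step 3: at LL: (36*8) -> 288; overall: (((36*8)+((y*8)*(3+8)))*((5*(4*7))+((1*a)*(1+4)))) -> ((288+((y*8)*(3+8)))*((5*(4*7))+((1*a)*(1+4))))
Step 4: at LRR: (3+8) -> 11; overall: ((288+((y*8)*(3+8)))*((5*(4*7))+((1*a)*(1+4)))) -> ((288+((y*8)*11))*((5*(4*7))+((1*a)*(1+4))))
Step 5: at RLR: (4*7) -> 28; overall: ((288+((y*8)*11))*((5*(4*7))+((1*a)*(1+4)))) -> ((288+((y*8)*11))*((5*28)+((1*a)*(1+4))))
Step 6: at RL: (5*28) -> 140; overall: ((288+((y*8)*11))*((5*28)+((1*a)*(1+4)))) -> ((288+((y*8)*11))*(140+((1*a)*(1+4))))
Step 7: at RRL: (1*a) -> a; overall: ((288+((y*8)*11))*(140+((1*a)*(1+4)))) -> ((288+((y*8)*11))*(140+(a*(1+4))))
Step 8: at RRR: (1+4) -> 5; overall: ((288+((y*8)*11))*(140+(a*(1+4)))) -> ((288+((y*8)*11))*(140+(a*5)))
Fixed point: ((288+((y*8)*11))*(140+(a*5)))

Answer: ((288+((y*8)*11))*(140+(a*5)))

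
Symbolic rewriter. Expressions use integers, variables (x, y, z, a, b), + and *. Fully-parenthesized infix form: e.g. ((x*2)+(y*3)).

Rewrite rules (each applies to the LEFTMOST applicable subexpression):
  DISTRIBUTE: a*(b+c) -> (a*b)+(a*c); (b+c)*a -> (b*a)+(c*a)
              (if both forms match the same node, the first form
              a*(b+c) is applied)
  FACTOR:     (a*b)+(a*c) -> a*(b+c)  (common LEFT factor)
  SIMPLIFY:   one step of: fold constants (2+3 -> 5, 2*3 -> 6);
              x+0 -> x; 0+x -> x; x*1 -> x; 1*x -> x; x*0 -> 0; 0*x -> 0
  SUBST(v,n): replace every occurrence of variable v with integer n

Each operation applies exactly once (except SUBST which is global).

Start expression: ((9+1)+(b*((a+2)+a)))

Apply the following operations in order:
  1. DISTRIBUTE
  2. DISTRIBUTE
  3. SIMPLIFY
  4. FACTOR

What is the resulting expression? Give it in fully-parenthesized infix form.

Answer: (10+((b*(a+2))+(b*a)))

Derivation:
Start: ((9+1)+(b*((a+2)+a)))
Apply DISTRIBUTE at R (target: (b*((a+2)+a))): ((9+1)+(b*((a+2)+a))) -> ((9+1)+((b*(a+2))+(b*a)))
Apply DISTRIBUTE at RL (target: (b*(a+2))): ((9+1)+((b*(a+2))+(b*a))) -> ((9+1)+(((b*a)+(b*2))+(b*a)))
Apply SIMPLIFY at L (target: (9+1)): ((9+1)+(((b*a)+(b*2))+(b*a))) -> (10+(((b*a)+(b*2))+(b*a)))
Apply FACTOR at RL (target: ((b*a)+(b*2))): (10+(((b*a)+(b*2))+(b*a))) -> (10+((b*(a+2))+(b*a)))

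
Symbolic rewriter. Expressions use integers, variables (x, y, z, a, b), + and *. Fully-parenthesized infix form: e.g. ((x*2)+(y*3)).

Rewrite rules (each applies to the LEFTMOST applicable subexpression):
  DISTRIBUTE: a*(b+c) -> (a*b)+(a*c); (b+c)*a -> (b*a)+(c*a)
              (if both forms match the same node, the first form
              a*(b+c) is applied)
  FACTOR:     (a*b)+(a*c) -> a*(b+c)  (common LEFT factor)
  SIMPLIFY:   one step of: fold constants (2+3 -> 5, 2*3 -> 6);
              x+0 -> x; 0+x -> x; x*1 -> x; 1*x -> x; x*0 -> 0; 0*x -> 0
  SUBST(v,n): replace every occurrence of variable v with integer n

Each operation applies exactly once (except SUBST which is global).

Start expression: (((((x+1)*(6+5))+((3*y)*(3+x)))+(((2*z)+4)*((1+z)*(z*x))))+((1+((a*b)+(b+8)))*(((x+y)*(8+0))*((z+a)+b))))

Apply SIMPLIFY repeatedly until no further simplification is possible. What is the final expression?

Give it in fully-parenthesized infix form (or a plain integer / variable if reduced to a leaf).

Start: (((((x+1)*(6+5))+((3*y)*(3+x)))+(((2*z)+4)*((1+z)*(z*x))))+((1+((a*b)+(b+8)))*(((x+y)*(8+0))*((z+a)+b))))
Step 1: at LLLR: (6+5) -> 11; overall: (((((x+1)*(6+5))+((3*y)*(3+x)))+(((2*z)+4)*((1+z)*(z*x))))+((1+((a*b)+(b+8)))*(((x+y)*(8+0))*((z+a)+b)))) -> (((((x+1)*11)+((3*y)*(3+x)))+(((2*z)+4)*((1+z)*(z*x))))+((1+((a*b)+(b+8)))*(((x+y)*(8+0))*((z+a)+b))))
Step 2: at RRLR: (8+0) -> 8; overall: (((((x+1)*11)+((3*y)*(3+x)))+(((2*z)+4)*((1+z)*(z*x))))+((1+((a*b)+(b+8)))*(((x+y)*(8+0))*((z+a)+b)))) -> (((((x+1)*11)+((3*y)*(3+x)))+(((2*z)+4)*((1+z)*(z*x))))+((1+((a*b)+(b+8)))*(((x+y)*8)*((z+a)+b))))
Fixed point: (((((x+1)*11)+((3*y)*(3+x)))+(((2*z)+4)*((1+z)*(z*x))))+((1+((a*b)+(b+8)))*(((x+y)*8)*((z+a)+b))))

Answer: (((((x+1)*11)+((3*y)*(3+x)))+(((2*z)+4)*((1+z)*(z*x))))+((1+((a*b)+(b+8)))*(((x+y)*8)*((z+a)+b))))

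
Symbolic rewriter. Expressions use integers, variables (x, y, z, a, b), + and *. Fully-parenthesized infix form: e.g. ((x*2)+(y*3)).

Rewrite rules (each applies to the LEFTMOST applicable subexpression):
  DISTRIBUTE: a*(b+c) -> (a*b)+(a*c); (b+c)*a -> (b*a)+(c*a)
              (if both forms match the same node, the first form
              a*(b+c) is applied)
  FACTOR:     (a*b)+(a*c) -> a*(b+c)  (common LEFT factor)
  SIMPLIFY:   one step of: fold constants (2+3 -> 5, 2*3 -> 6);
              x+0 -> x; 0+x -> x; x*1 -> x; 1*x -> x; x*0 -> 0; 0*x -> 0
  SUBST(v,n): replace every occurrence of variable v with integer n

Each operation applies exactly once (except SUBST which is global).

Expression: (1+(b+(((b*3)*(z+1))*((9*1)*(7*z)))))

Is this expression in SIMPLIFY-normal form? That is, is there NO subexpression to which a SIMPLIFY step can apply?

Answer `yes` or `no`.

Expression: (1+(b+(((b*3)*(z+1))*((9*1)*(7*z)))))
Scanning for simplifiable subexpressions (pre-order)...
  at root: (1+(b+(((b*3)*(z+1))*((9*1)*(7*z))))) (not simplifiable)
  at R: (b+(((b*3)*(z+1))*((9*1)*(7*z)))) (not simplifiable)
  at RR: (((b*3)*(z+1))*((9*1)*(7*z))) (not simplifiable)
  at RRL: ((b*3)*(z+1)) (not simplifiable)
  at RRLL: (b*3) (not simplifiable)
  at RRLR: (z+1) (not simplifiable)
  at RRR: ((9*1)*(7*z)) (not simplifiable)
  at RRRL: (9*1) (SIMPLIFIABLE)
  at RRRR: (7*z) (not simplifiable)
Found simplifiable subexpr at path RRRL: (9*1)
One SIMPLIFY step would give: (1+(b+(((b*3)*(z+1))*(9*(7*z)))))
-> NOT in normal form.

Answer: no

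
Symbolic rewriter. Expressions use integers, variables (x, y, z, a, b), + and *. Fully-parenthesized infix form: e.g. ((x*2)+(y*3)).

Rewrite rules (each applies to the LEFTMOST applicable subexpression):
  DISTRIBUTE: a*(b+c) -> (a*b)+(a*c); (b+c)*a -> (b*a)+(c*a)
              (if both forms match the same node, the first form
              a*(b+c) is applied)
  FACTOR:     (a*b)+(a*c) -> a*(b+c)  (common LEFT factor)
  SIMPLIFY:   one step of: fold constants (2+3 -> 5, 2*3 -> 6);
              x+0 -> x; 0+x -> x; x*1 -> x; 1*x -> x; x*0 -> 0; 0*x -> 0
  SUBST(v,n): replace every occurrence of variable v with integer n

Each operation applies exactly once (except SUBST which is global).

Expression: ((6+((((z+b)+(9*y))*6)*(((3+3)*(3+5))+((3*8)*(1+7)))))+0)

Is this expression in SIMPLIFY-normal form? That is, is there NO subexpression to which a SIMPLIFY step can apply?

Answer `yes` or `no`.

Expression: ((6+((((z+b)+(9*y))*6)*(((3+3)*(3+5))+((3*8)*(1+7)))))+0)
Scanning for simplifiable subexpressions (pre-order)...
  at root: ((6+((((z+b)+(9*y))*6)*(((3+3)*(3+5))+((3*8)*(1+7)))))+0) (SIMPLIFIABLE)
  at L: (6+((((z+b)+(9*y))*6)*(((3+3)*(3+5))+((3*8)*(1+7))))) (not simplifiable)
  at LR: ((((z+b)+(9*y))*6)*(((3+3)*(3+5))+((3*8)*(1+7)))) (not simplifiable)
  at LRL: (((z+b)+(9*y))*6) (not simplifiable)
  at LRLL: ((z+b)+(9*y)) (not simplifiable)
  at LRLLL: (z+b) (not simplifiable)
  at LRLLR: (9*y) (not simplifiable)
  at LRR: (((3+3)*(3+5))+((3*8)*(1+7))) (not simplifiable)
  at LRRL: ((3+3)*(3+5)) (not simplifiable)
  at LRRLL: (3+3) (SIMPLIFIABLE)
  at LRRLR: (3+5) (SIMPLIFIABLE)
  at LRRR: ((3*8)*(1+7)) (not simplifiable)
  at LRRRL: (3*8) (SIMPLIFIABLE)
  at LRRRR: (1+7) (SIMPLIFIABLE)
Found simplifiable subexpr at path root: ((6+((((z+b)+(9*y))*6)*(((3+3)*(3+5))+((3*8)*(1+7)))))+0)
One SIMPLIFY step would give: (6+((((z+b)+(9*y))*6)*(((3+3)*(3+5))+((3*8)*(1+7)))))
-> NOT in normal form.

Answer: no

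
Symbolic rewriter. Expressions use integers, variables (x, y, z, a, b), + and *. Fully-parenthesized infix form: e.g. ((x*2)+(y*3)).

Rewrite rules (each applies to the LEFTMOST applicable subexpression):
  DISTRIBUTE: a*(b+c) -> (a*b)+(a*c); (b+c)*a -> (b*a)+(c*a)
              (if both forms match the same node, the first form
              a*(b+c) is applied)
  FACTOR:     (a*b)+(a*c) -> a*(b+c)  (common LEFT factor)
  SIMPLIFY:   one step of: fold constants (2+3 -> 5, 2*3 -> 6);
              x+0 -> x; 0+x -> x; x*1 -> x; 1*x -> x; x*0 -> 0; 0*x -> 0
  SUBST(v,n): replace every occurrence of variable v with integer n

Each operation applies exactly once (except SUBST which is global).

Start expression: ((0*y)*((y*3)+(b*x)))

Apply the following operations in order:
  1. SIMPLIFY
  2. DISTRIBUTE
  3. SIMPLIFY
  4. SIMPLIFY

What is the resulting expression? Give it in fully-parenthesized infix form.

Start: ((0*y)*((y*3)+(b*x)))
Apply SIMPLIFY at L (target: (0*y)): ((0*y)*((y*3)+(b*x))) -> (0*((y*3)+(b*x)))
Apply DISTRIBUTE at root (target: (0*((y*3)+(b*x)))): (0*((y*3)+(b*x))) -> ((0*(y*3))+(0*(b*x)))
Apply SIMPLIFY at L (target: (0*(y*3))): ((0*(y*3))+(0*(b*x))) -> (0+(0*(b*x)))
Apply SIMPLIFY at root (target: (0+(0*(b*x)))): (0+(0*(b*x))) -> (0*(b*x))

Answer: (0*(b*x))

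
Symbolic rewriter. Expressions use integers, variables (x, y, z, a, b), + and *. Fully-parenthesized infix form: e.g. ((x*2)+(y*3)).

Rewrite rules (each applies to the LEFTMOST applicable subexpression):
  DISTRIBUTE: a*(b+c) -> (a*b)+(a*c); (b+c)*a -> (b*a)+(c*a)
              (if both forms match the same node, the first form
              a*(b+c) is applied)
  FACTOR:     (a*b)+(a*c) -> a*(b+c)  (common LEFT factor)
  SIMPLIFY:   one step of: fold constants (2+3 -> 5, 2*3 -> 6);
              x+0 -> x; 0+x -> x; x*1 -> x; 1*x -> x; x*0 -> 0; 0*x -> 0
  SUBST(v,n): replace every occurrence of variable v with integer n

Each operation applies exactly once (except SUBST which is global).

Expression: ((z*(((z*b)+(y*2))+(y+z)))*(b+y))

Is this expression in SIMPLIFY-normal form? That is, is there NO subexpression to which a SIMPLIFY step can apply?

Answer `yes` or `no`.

Answer: yes

Derivation:
Expression: ((z*(((z*b)+(y*2))+(y+z)))*(b+y))
Scanning for simplifiable subexpressions (pre-order)...
  at root: ((z*(((z*b)+(y*2))+(y+z)))*(b+y)) (not simplifiable)
  at L: (z*(((z*b)+(y*2))+(y+z))) (not simplifiable)
  at LR: (((z*b)+(y*2))+(y+z)) (not simplifiable)
  at LRL: ((z*b)+(y*2)) (not simplifiable)
  at LRLL: (z*b) (not simplifiable)
  at LRLR: (y*2) (not simplifiable)
  at LRR: (y+z) (not simplifiable)
  at R: (b+y) (not simplifiable)
Result: no simplifiable subexpression found -> normal form.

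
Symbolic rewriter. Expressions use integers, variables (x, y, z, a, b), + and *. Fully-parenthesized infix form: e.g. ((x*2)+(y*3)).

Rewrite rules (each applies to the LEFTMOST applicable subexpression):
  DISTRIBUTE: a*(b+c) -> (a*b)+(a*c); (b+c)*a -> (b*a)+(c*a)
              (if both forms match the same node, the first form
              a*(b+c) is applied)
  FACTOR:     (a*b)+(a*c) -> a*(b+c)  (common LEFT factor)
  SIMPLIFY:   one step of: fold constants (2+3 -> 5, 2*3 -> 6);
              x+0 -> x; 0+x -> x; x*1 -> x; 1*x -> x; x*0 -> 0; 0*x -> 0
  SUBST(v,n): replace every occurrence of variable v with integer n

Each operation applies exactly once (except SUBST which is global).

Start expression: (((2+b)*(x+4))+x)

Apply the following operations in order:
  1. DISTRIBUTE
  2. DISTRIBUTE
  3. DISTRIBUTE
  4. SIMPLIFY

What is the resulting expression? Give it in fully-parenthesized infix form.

Start: (((2+b)*(x+4))+x)
Apply DISTRIBUTE at L (target: ((2+b)*(x+4))): (((2+b)*(x+4))+x) -> ((((2+b)*x)+((2+b)*4))+x)
Apply DISTRIBUTE at LL (target: ((2+b)*x)): ((((2+b)*x)+((2+b)*4))+x) -> ((((2*x)+(b*x))+((2+b)*4))+x)
Apply DISTRIBUTE at LR (target: ((2+b)*4)): ((((2*x)+(b*x))+((2+b)*4))+x) -> ((((2*x)+(b*x))+((2*4)+(b*4)))+x)
Apply SIMPLIFY at LRL (target: (2*4)): ((((2*x)+(b*x))+((2*4)+(b*4)))+x) -> ((((2*x)+(b*x))+(8+(b*4)))+x)

Answer: ((((2*x)+(b*x))+(8+(b*4)))+x)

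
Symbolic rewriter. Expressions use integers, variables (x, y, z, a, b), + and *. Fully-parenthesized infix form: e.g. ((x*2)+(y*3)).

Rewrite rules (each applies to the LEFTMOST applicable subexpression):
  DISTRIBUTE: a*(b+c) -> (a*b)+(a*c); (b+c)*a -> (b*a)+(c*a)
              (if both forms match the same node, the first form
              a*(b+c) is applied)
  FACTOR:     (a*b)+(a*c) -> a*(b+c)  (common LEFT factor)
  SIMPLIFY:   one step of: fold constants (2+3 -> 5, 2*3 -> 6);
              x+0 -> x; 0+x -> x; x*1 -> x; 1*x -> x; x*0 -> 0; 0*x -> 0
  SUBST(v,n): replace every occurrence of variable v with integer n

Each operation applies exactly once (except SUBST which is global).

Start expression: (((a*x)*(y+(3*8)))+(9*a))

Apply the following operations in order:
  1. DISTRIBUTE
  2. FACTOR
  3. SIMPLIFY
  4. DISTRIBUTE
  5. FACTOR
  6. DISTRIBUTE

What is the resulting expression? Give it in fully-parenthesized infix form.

Answer: ((((a*x)*y)+((a*x)*24))+(9*a))

Derivation:
Start: (((a*x)*(y+(3*8)))+(9*a))
Apply DISTRIBUTE at L (target: ((a*x)*(y+(3*8)))): (((a*x)*(y+(3*8)))+(9*a)) -> ((((a*x)*y)+((a*x)*(3*8)))+(9*a))
Apply FACTOR at L (target: (((a*x)*y)+((a*x)*(3*8)))): ((((a*x)*y)+((a*x)*(3*8)))+(9*a)) -> (((a*x)*(y+(3*8)))+(9*a))
Apply SIMPLIFY at LRR (target: (3*8)): (((a*x)*(y+(3*8)))+(9*a)) -> (((a*x)*(y+24))+(9*a))
Apply DISTRIBUTE at L (target: ((a*x)*(y+24))): (((a*x)*(y+24))+(9*a)) -> ((((a*x)*y)+((a*x)*24))+(9*a))
Apply FACTOR at L (target: (((a*x)*y)+((a*x)*24))): ((((a*x)*y)+((a*x)*24))+(9*a)) -> (((a*x)*(y+24))+(9*a))
Apply DISTRIBUTE at L (target: ((a*x)*(y+24))): (((a*x)*(y+24))+(9*a)) -> ((((a*x)*y)+((a*x)*24))+(9*a))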